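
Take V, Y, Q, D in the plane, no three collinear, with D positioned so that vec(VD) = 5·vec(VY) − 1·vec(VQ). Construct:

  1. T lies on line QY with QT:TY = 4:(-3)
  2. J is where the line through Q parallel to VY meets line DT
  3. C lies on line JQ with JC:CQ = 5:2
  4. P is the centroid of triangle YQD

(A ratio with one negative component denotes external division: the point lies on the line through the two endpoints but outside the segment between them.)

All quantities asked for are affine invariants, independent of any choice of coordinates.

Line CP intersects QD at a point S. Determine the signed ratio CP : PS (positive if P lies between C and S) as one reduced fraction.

CP:PS = -31/7

Choose coordinates V = (0, 0), Y = (1, 0), Q = (0, 1), D = (5, -1).
1. T lies on line QY with QT:TY = 4:(-3) ⇒ T = (4, -3)
2. J is where the line through Q parallel to VY meets line DT ⇒ J = (6, 1)
3. C lies on line JQ with JC:CQ = 5:2 ⇒ C = (12/7, 1)
4. P is the centroid of triangle YQD ⇒ P = (2, 0)
line CP meets QD at S = (60/31, 7/31)
P = C + t·(S−C) with t = 31/24, so CP:PS = 31/24:-7/24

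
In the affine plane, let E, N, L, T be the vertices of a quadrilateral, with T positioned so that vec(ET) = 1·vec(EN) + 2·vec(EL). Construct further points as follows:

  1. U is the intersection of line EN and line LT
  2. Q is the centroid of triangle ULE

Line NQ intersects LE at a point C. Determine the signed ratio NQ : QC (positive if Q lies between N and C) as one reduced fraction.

NQ:QC = -4

Choose coordinates E = (0, 0), N = (1, 0), L = (0, 1), T = (1, 2).
1. U is the intersection of line EN and line LT ⇒ U = (-1, 0)
2. Q is the centroid of triangle ULE ⇒ Q = (-1/3, 1/3)
line NQ meets LE at C = (0, 1/4)
Q = N + t·(C−N) with t = 4/3, so NQ:QC = 4/3:-1/3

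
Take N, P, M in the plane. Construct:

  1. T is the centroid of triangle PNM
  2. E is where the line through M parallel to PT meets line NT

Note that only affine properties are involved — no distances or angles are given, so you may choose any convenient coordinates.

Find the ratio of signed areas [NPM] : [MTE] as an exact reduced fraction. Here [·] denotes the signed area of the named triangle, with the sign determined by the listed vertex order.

Work in coordinates with N = (0, 0), P = (1, 0), M = (0, 1).
1. T is the centroid of triangle PNM ⇒ T = (1/3, 1/3)
2. E is where the line through M parallel to PT meets line NT ⇒ E = (2/3, 2/3)
2·[NPM] = 1, 2·[MTE] = 1/3
[NPM]:[MTE] = 1:1/3 = 3

[NPM]:[MTE] = 3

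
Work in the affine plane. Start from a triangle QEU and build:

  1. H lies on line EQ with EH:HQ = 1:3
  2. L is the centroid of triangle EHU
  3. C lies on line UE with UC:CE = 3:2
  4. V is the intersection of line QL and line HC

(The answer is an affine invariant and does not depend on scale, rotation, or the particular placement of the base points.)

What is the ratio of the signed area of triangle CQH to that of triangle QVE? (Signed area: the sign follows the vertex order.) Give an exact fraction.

Choose coordinates Q = (0, 0), E = (1, 0), U = (0, 1).
1. H lies on line EQ with EH:HQ = 1:3 ⇒ H = (3/4, 0)
2. L is the centroid of triangle EHU ⇒ L = (7/12, 1/3)
3. C lies on line UE with UC:CE = 3:2 ⇒ C = (3/5, 2/5)
4. V is the intersection of line QL and line HC ⇒ V = (21/34, 6/17)
2·[CQH] = 3/10, 2·[QVE] = -6/17
[CQH]:[QVE] = 3/10:-6/17 = -17/20

[CQH]:[QVE] = -17/20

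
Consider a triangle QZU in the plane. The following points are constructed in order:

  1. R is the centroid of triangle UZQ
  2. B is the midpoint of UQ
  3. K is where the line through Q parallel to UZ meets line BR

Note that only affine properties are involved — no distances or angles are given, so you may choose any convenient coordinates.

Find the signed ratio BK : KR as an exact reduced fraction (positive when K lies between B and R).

BK:KR = -3/4

Assign Q = (0, 0), Z = (1, 0), U = (0, 1) — the answer is frame-independent, so this choice is without loss of generality.
1. R is the centroid of triangle UZQ ⇒ R = (1/3, 1/3)
2. B is the midpoint of UQ ⇒ B = (0, 1/2)
3. K is where the line through Q parallel to UZ meets line BR ⇒ K = (-1, 1)
K = B + t·(R−B) with t = -3, so BK:KR = t:(1−t) = -3:4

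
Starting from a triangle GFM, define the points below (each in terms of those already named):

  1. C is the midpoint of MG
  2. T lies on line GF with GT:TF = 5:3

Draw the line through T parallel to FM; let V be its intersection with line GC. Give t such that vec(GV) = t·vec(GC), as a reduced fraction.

t = 5/4

Work in coordinates with G = (0, 0), F = (1, 0), M = (0, 1).
1. C is the midpoint of MG ⇒ C = (0, 1/2)
2. T lies on line GF with GT:TF = 5:3 ⇒ T = (5/8, 0)
through T parallel to FM: direction (-1, 1); meets GC at V = (0, 5/8)
V = G + t·(C−G) with t = 5/4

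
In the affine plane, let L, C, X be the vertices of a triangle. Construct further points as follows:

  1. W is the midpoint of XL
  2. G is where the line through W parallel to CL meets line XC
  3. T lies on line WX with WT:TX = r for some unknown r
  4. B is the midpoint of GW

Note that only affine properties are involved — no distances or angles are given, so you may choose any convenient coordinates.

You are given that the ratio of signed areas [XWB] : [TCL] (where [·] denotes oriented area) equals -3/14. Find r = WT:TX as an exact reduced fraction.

Work in coordinates with L = (0, 0), C = (1, 0), X = (0, 1).
1. W is the midpoint of XL ⇒ W = (0, 1/2)
2. G is where the line through W parallel to CL meets line XC ⇒ G = (1/2, 1/2)
3. With WT:TX = r, write λ = r/(r+1) so T = W + λ·(X−W); T is affine-linear in λ
4. B is the midpoint of GW ⇒ B = (1/4, 1/2)
Every point depending on T is an affine combination of T and λ-independent points, so each such coordinate is linear in λ; the λ² term in each signed area is a multiple of (X−W)×(X−W) = 0, so 2·[XWB] and 2·[TCL] are each linear in λ. Evaluating at λ=0 and λ=1:
  2·[XWB] = 1/8,   2·[TCL] = -1/2·λ − 1/2
So [XWB]:[TCL] = (1/8) / (-1/2·λ − 1/2). Setting this equal to -3/14:
  1/8 = -3/14·(-1/2·λ − 1/2)  ⇒  λ = 1/6
Then r = λ/(1−λ) = (1/6)/(5/6) = 1/5. Check: with r = 1/5, T = (0, 7/12) and [XWB]:[TCL] = -3/14 as required.

r = 1/5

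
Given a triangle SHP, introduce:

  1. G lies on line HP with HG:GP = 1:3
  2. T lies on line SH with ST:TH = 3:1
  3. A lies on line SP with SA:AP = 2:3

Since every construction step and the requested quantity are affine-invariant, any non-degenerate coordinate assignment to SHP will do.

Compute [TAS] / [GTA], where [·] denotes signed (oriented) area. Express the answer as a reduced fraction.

[TAS]:[GTA] = -8/5

Work in coordinates with S = (0, 0), H = (1, 0), P = (0, 1).
1. G lies on line HP with HG:GP = 1:3 ⇒ G = (3/4, 1/4)
2. T lies on line SH with ST:TH = 3:1 ⇒ T = (3/4, 0)
3. A lies on line SP with SA:AP = 2:3 ⇒ A = (0, 2/5)
2·[TAS] = 3/10, 2·[GTA] = -3/16
[TAS]:[GTA] = 3/10:-3/16 = -8/5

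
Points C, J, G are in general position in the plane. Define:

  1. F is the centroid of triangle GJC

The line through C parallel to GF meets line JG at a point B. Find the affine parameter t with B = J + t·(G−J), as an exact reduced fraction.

t = 2

Set C = (0, 0), J = (1, 0), G = (0, 1); any affine frame gives the same invariant.
1. F is the centroid of triangle GJC ⇒ F = (1/3, 1/3)
through C parallel to GF: direction (1/3, -2/3); meets JG at B = (-1, 2)
B = J + t·(G−J) with t = 2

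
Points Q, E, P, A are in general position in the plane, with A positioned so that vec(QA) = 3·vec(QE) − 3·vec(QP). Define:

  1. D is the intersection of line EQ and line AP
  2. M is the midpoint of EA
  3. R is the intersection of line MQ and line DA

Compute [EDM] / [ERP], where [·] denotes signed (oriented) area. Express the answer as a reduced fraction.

Assign Q = (0, 0), E = (1, 0), P = (0, 1), A = (3, -3) — the answer is frame-independent, so this choice is without loss of generality.
1. D is the intersection of line EQ and line AP ⇒ D = (3/4, 0)
2. M is the midpoint of EA ⇒ M = (2, -3/2)
3. R is the intersection of line MQ and line DA ⇒ R = (12/7, -9/7)
2·[EDM] = 3/8, 2·[ERP] = -4/7
[EDM]:[ERP] = 3/8:-4/7 = -21/32

[EDM]:[ERP] = -21/32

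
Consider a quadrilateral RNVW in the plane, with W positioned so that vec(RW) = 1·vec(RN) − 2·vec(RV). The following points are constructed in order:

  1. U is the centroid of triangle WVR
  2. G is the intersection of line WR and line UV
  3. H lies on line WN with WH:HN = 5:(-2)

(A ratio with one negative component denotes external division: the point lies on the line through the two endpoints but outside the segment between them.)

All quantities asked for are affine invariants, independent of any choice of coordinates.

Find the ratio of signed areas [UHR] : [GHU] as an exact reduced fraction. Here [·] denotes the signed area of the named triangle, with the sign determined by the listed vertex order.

Choose coordinates R = (0, 0), N = (1, 0), V = (0, 1), W = (1, -2).
1. U is the centroid of triangle WVR ⇒ U = (1/3, -1/3)
2. G is the intersection of line WR and line UV ⇒ G = (1/2, -1)
3. H lies on line WN with WH:HN = 5:(-2) ⇒ H = (1, 4/3)
2·[UHR] = 7/9, 2·[GHU] = 13/18
[UHR]:[GHU] = 7/9:13/18 = 14/13

[UHR]:[GHU] = 14/13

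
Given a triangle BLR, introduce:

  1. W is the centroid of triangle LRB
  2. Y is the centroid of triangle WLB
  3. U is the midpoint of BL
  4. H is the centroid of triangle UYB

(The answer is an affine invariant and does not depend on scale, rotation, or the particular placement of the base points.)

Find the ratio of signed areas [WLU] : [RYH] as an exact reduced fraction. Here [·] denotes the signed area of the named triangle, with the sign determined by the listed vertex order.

Work in coordinates with B = (0, 0), L = (1, 0), R = (0, 1).
1. W is the centroid of triangle LRB ⇒ W = (1/3, 1/3)
2. Y is the centroid of triangle WLB ⇒ Y = (4/9, 1/9)
3. U is the midpoint of BL ⇒ U = (1/2, 0)
4. H is the centroid of triangle UYB ⇒ H = (17/54, 1/27)
2·[WLU] = -1/6, 2·[RYH] = -4/27
[WLU]:[RYH] = -1/6:-4/27 = 9/8

[WLU]:[RYH] = 9/8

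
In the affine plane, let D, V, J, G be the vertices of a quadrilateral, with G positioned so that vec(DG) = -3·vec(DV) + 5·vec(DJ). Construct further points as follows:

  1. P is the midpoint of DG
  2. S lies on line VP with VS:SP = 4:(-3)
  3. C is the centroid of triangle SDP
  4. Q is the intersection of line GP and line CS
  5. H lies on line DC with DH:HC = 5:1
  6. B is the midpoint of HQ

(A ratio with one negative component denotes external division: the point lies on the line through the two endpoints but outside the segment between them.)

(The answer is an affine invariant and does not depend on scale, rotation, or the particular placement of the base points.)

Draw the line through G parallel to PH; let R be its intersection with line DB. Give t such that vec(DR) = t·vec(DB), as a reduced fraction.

t = 8/3

Choose coordinates D = (0, 0), V = (1, 0), J = (0, 1), G = (-3, 5).
1. P is the midpoint of DG ⇒ P = (-3/2, 5/2)
2. S lies on line VP with VS:SP = 4:(-3) ⇒ S = (-9, 10)
3. C is the centroid of triangle SDP ⇒ C = (-7/2, 25/6)
4. Q is the intersection of line GP and line CS ⇒ Q = (-3/4, 5/4)
5. H lies on line DC with DH:HC = 5:1 ⇒ H = (-35/12, 125/36)
6. B is the midpoint of HQ ⇒ B = (-11/6, 85/36)
through G parallel to PH: direction (-17/12, 35/36); meets DB at R = (-44/9, 170/27)
R = D + t·(B−D) with t = 8/3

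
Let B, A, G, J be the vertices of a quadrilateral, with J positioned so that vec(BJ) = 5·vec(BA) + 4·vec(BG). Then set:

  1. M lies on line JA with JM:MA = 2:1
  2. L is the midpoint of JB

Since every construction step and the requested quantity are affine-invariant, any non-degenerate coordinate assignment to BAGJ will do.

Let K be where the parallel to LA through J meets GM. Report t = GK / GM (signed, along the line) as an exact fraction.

Work in coordinates with B = (0, 0), A = (1, 0), G = (0, 1), J = (5, 4).
1. M lies on line JA with JM:MA = 2:1 ⇒ M = (7/3, 4/3)
2. L is the midpoint of JB ⇒ L = (5/2, 2)
through J parallel to LA: direction (-3/2, -2); meets GM at K = (77/25, 36/25)
K = G + t·(M−G) with t = 33/25

t = 33/25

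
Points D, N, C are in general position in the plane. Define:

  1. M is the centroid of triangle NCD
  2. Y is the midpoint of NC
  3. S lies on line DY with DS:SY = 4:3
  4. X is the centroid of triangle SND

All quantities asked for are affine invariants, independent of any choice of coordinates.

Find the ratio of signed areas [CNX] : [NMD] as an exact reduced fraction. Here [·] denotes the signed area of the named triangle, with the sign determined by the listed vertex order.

Choose coordinates D = (0, 0), N = (1, 0), C = (0, 1).
1. M is the centroid of triangle NCD ⇒ M = (1/3, 1/3)
2. Y is the midpoint of NC ⇒ Y = (1/2, 1/2)
3. S lies on line DY with DS:SY = 4:3 ⇒ S = (2/7, 2/7)
4. X is the centroid of triangle SND ⇒ X = (3/7, 2/21)
2·[CNX] = -10/21, 2·[NMD] = 1/3
[CNX]:[NMD] = -10/21:1/3 = -10/7

[CNX]:[NMD] = -10/7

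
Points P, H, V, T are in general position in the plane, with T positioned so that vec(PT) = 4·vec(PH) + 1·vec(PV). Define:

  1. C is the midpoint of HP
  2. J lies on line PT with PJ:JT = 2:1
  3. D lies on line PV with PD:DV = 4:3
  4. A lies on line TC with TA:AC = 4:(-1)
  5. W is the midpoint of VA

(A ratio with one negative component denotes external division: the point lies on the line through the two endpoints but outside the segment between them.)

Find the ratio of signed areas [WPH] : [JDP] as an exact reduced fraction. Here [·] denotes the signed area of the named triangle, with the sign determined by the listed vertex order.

[WPH]:[JDP] = 7/32

Choose coordinates P = (0, 0), H = (1, 0), V = (0, 1), T = (4, 1).
1. C is the midpoint of HP ⇒ C = (1/2, 0)
2. J lies on line PT with PJ:JT = 2:1 ⇒ J = (8/3, 2/3)
3. D lies on line PV with PD:DV = 4:3 ⇒ D = (0, 4/7)
4. A lies on line TC with TA:AC = 4:(-1) ⇒ A = (-2/3, -1/3)
5. W is the midpoint of VA ⇒ W = (-1/3, 1/3)
2·[WPH] = 1/3, 2·[JDP] = 32/21
[WPH]:[JDP] = 1/3:32/21 = 7/32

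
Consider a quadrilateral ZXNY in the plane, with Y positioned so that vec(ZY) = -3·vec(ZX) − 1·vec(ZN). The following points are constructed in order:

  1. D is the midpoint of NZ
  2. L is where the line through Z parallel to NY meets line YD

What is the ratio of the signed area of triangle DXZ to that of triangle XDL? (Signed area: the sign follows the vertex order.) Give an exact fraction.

[DXZ]:[XDL] = 1/6

Work in coordinates with Z = (0, 0), X = (1, 0), N = (0, 1), Y = (-3, -1).
1. D is the midpoint of NZ ⇒ D = (0, 1/2)
2. L is where the line through Z parallel to NY meets line YD ⇒ L = (3, 2)
2·[DXZ] = -1/2, 2·[XDL] = -3
[DXZ]:[XDL] = -1/2:-3 = 1/6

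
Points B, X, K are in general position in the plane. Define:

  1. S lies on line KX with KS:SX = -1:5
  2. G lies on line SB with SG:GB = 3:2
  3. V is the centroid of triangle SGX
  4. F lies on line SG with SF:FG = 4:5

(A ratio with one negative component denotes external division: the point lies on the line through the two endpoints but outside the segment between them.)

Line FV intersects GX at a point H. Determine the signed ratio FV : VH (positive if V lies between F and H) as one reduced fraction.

FV:VH = 2/3

Set B = (0, 0), X = (1, 0), K = (0, 1); any affine frame gives the same invariant.
1. S lies on line KX with KS:SX = -1:5 ⇒ S = (-1/4, 5/4)
2. G lies on line SB with SG:GB = 3:2 ⇒ G = (-1/10, 1/2)
3. V is the centroid of triangle SGX ⇒ V = (13/60, 7/12)
4. F lies on line SG with SF:FG = 4:5 ⇒ F = (-11/60, 11/12)
line FV meets GX at H = (49/60, 1/12)
V = F + t·(H−F) with t = 2/5, so FV:VH = 2/5:3/5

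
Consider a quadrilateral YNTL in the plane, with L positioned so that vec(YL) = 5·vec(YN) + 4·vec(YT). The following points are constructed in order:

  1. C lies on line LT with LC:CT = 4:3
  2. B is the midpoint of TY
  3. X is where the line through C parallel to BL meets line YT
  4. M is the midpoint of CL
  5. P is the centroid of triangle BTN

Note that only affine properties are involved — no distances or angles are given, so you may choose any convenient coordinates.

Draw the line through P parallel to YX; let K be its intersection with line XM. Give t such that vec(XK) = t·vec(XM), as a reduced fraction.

Choose coordinates Y = (0, 0), N = (1, 0), T = (0, 1), L = (5, 4).
1. C lies on line LT with LC:CT = 4:3 ⇒ C = (15/7, 16/7)
2. B is the midpoint of TY ⇒ B = (0, 1/2)
3. X is where the line through C parallel to BL meets line YT ⇒ X = (0, 11/14)
4. M is the midpoint of CL ⇒ M = (25/7, 22/7)
5. P is the centroid of triangle BTN ⇒ P = (1/3, 1/2)
through P parallel to YX: direction (0, 11/14); meets XM at K = (1/3, 176/175)
K = X + t·(M−X) with t = 7/75

t = 7/75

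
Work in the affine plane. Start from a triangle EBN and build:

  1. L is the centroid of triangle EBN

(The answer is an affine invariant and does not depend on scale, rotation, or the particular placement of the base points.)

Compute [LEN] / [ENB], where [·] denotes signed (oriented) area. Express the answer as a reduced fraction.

[LEN]:[ENB] = 1/3

Assign E = (0, 0), B = (1, 0), N = (0, 1) — the answer is frame-independent, so this choice is without loss of generality.
1. L is the centroid of triangle EBN ⇒ L = (1/3, 1/3)
2·[LEN] = -1/3, 2·[ENB] = -1
[LEN]:[ENB] = -1/3:-1 = 1/3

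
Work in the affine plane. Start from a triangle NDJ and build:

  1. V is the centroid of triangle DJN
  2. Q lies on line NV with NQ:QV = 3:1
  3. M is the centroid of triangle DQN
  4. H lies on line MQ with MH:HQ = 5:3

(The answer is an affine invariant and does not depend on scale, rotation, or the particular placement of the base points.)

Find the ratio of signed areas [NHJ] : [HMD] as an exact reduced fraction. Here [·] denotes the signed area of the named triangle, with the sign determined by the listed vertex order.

[NHJ]:[HMD] = 6

Assign N = (0, 0), D = (1, 0), J = (0, 1) — the answer is frame-independent, so this choice is without loss of generality.
1. V is the centroid of triangle DJN ⇒ V = (1/3, 1/3)
2. Q lies on line NV with NQ:QV = 3:1 ⇒ Q = (1/4, 1/4)
3. M is the centroid of triangle DQN ⇒ M = (5/12, 1/12)
4. H lies on line MQ with MH:HQ = 5:3 ⇒ H = (5/16, 3/16)
2·[NHJ] = 5/16, 2·[HMD] = 5/96
[NHJ]:[HMD] = 5/16:5/96 = 6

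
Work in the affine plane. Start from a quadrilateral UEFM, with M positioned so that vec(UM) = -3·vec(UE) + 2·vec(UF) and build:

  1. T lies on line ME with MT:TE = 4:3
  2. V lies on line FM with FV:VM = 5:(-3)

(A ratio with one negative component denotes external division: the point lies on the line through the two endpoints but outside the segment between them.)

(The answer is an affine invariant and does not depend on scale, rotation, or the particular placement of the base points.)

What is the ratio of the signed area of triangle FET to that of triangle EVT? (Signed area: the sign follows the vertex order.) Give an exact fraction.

[FET]:[EVT] = 2/3

Set U = (0, 0), E = (1, 0), F = (0, 1), M = (-3, 2); any affine frame gives the same invariant.
1. T lies on line ME with MT:TE = 4:3 ⇒ T = (-5/7, 6/7)
2. V lies on line FM with FV:VM = 5:(-3) ⇒ V = (-15/2, 7/2)
2·[FET] = -6/7, 2·[EVT] = -9/7
[FET]:[EVT] = -6/7:-9/7 = 2/3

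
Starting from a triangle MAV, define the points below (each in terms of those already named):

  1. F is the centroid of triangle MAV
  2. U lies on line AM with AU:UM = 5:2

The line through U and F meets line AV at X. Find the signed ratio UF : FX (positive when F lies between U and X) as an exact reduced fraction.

UF:FX = 8/7

Work in coordinates with M = (0, 0), A = (1, 0), V = (0, 1).
1. F is the centroid of triangle MAV ⇒ F = (1/3, 1/3)
2. U lies on line AM with AU:UM = 5:2 ⇒ U = (2/7, 0)
line UF meets AV at X = (3/8, 5/8)
F = U + t·(X−U) with t = 8/15, so UF:FX = 8/15:7/15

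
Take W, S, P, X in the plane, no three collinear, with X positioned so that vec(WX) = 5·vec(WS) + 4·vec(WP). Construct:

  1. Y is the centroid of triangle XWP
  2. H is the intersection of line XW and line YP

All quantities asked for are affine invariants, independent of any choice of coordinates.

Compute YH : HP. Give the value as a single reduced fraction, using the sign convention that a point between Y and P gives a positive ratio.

YH:HP = -1/3

Choose coordinates W = (0, 0), S = (1, 0), P = (0, 1), X = (5, 4).
1. Y is the centroid of triangle XWP ⇒ Y = (5/3, 5/3)
2. H is the intersection of line XW and line YP ⇒ H = (5/2, 2)
H = Y + t·(P−Y) with t = -1/2, so YH:HP = t:(1−t) = -1/2:3/2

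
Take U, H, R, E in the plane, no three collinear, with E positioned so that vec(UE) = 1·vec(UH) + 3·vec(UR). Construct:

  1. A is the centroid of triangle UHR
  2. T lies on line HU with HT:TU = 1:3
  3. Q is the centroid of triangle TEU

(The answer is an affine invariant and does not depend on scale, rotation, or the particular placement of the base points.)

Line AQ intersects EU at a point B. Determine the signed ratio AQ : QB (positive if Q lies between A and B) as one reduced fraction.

AQ:QB = -1/9

Choose coordinates U = (0, 0), H = (1, 0), R = (0, 1), E = (1, 3).
1. A is the centroid of triangle UHR ⇒ A = (1/3, 1/3)
2. T lies on line HU with HT:TU = 1:3 ⇒ T = (3/4, 0)
3. Q is the centroid of triangle TEU ⇒ Q = (7/12, 1)
line AQ meets EU at B = (-5/3, -5)
Q = A + t·(B−A) with t = -1/8, so AQ:QB = -1/8:9/8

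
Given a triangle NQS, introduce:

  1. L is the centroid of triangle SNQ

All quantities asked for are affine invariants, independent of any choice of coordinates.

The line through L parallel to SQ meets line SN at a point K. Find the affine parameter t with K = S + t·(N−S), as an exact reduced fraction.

Choose coordinates N = (0, 0), Q = (1, 0), S = (0, 1).
1. L is the centroid of triangle SNQ ⇒ L = (1/3, 1/3)
through L parallel to SQ: direction (1, -1); meets SN at K = (0, 2/3)
K = S + t·(N−S) with t = 1/3

t = 1/3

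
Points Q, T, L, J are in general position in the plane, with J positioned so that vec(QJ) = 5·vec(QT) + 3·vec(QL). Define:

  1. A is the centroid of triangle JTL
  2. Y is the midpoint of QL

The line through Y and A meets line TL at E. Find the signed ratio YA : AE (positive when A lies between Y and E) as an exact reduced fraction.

Choose coordinates Q = (0, 0), T = (1, 0), L = (0, 1), J = (5, 3).
1. A is the centroid of triangle JTL ⇒ A = (2, 4/3)
2. Y is the midpoint of QL ⇒ Y = (0, 1/2)
line YA meets TL at E = (6/17, 11/17)
A = Y + t·(E−Y) with t = 17/3, so YA:AE = 17/3:-14/3

YA:AE = -17/14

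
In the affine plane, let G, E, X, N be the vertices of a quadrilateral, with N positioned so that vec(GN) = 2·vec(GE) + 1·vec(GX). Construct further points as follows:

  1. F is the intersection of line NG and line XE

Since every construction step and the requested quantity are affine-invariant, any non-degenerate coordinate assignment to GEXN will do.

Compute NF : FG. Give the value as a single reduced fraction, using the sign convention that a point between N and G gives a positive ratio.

Assign G = (0, 0), E = (1, 0), X = (0, 1), N = (2, 1) — the answer is frame-independent, so this choice is without loss of generality.
1. F is the intersection of line NG and line XE ⇒ F = (2/3, 1/3)
F = N + t·(G−N) with t = 2/3, so NF:FG = t:(1−t) = 2/3:1/3

NF:FG = 2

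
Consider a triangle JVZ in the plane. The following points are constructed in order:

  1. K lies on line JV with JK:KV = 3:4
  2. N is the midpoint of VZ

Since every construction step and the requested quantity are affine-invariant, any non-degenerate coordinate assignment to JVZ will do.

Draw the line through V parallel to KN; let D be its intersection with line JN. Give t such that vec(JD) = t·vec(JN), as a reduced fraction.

t = 7/3

Choose coordinates J = (0, 0), V = (1, 0), Z = (0, 1).
1. K lies on line JV with JK:KV = 3:4 ⇒ K = (3/7, 0)
2. N is the midpoint of VZ ⇒ N = (1/2, 1/2)
through V parallel to KN: direction (1/14, 1/2); meets JN at D = (7/6, 7/6)
D = J + t·(N−J) with t = 7/3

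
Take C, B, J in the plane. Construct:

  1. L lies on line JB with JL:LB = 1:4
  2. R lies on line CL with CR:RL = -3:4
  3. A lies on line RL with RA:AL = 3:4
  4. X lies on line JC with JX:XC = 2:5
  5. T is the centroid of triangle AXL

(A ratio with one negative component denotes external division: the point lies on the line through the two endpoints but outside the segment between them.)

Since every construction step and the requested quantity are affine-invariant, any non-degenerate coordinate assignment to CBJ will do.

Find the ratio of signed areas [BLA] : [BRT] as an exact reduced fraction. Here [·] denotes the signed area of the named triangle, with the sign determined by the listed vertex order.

Work in coordinates with C = (0, 0), B = (1, 0), J = (0, 1).
1. L lies on line JB with JL:LB = 1:4 ⇒ L = (1/5, 4/5)
2. R lies on line CL with CR:RL = -3:4 ⇒ R = (-3/5, -12/5)
3. A lies on line RL with RA:AL = 3:4 ⇒ A = (-9/35, -36/35)
4. X lies on line JC with JX:XC = 2:5 ⇒ X = (0, 5/7)
5. T is the centroid of triangle AXL ⇒ T = (-2/105, 17/105)
2·[BLA] = 64/35, 2·[BRT] = -284/105
[BLA]:[BRT] = 64/35:-284/105 = -48/71

[BLA]:[BRT] = -48/71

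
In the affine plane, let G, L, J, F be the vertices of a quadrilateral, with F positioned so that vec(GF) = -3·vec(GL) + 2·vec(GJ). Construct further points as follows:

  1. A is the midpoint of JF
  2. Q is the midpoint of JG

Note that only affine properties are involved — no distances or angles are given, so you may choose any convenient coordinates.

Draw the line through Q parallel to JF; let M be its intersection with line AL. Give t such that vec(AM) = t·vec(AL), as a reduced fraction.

Assign G = (0, 0), L = (1, 0), J = (0, 1), F = (-3, 2) — the answer is frame-independent, so this choice is without loss of generality.
1. A is the midpoint of JF ⇒ A = (-3/2, 3/2)
2. Q is the midpoint of JG ⇒ Q = (0, 1/2)
through Q parallel to JF: direction (-3, 1); meets AL at M = (3/8, 3/8)
M = A + t·(L−A) with t = 3/4

t = 3/4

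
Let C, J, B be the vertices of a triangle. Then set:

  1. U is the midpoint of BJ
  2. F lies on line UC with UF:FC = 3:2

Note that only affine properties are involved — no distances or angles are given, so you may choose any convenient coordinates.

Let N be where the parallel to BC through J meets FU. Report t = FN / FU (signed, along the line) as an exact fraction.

t = 8/3

Work in coordinates with C = (0, 0), J = (1, 0), B = (0, 1).
1. U is the midpoint of BJ ⇒ U = (1/2, 1/2)
2. F lies on line UC with UF:FC = 3:2 ⇒ F = (1/5, 1/5)
through J parallel to BC: direction (0, -1); meets FU at N = (1, 1)
N = F + t·(U−F) with t = 8/3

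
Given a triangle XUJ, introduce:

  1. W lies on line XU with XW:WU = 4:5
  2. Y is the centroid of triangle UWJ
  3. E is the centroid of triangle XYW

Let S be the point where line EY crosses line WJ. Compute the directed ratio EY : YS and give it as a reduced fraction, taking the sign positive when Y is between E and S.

Work in coordinates with X = (0, 0), U = (1, 0), J = (0, 1).
1. W lies on line XU with XW:WU = 4:5 ⇒ W = (4/9, 0)
2. Y is the centroid of triangle UWJ ⇒ Y = (13/27, 1/3)
3. E is the centroid of triangle XYW ⇒ E = (25/81, 1/9)
line EY meets WJ at S = (4/11, 2/11)
Y = E + t·(S−E) with t = 22/7, so EY:YS = 22/7:-15/7

EY:YS = -22/15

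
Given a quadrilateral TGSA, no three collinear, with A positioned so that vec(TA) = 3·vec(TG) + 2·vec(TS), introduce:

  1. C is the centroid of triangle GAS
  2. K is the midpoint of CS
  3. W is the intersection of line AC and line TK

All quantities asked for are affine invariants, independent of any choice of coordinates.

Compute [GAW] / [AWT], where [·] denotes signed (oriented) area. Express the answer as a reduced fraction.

Choose coordinates T = (0, 0), G = (1, 0), S = (0, 1), A = (3, 2).
1. C is the centroid of triangle GAS ⇒ C = (4/3, 1)
2. K is the midpoint of CS ⇒ K = (2/3, 1)
3. W is the intersection of line AC and line TK ⇒ W = (2/9, 1/3)
2·[GAW] = 20/9, 2·[AWT] = 5/9
[GAW]:[AWT] = 20/9:5/9 = 4

[GAW]:[AWT] = 4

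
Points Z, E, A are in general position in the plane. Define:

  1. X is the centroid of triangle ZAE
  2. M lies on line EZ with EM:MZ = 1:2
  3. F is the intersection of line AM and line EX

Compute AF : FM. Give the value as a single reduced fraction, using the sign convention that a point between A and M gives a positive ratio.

Choose coordinates Z = (0, 0), E = (1, 0), A = (0, 1).
1. X is the centroid of triangle ZAE ⇒ X = (1/3, 1/3)
2. M lies on line EZ with EM:MZ = 1:2 ⇒ M = (2/3, 0)
3. F is the intersection of line AM and line EX ⇒ F = (1/2, 1/4)
F = A + t·(M−A) with t = 3/4, so AF:FM = t:(1−t) = 3/4:1/4

AF:FM = 3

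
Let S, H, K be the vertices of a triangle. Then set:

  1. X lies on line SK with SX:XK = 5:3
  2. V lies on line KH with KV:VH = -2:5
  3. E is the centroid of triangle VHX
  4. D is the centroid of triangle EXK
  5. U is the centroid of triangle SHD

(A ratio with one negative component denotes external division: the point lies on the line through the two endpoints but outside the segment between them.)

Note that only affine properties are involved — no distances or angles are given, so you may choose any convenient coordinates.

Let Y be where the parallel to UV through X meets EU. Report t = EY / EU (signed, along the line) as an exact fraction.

t = 32/19

Choose coordinates S = (0, 0), H = (1, 0), K = (0, 1).
1. X lies on line SK with SX:XK = 5:3 ⇒ X = (0, 5/8)
2. V lies on line KH with KV:VH = -2:5 ⇒ V = (-2/3, 5/3)
3. E is the centroid of triangle VHX ⇒ E = (1/9, 55/72)
4. D is the centroid of triangle EXK ⇒ D = (1/27, 43/54)
5. U is the centroid of triangle SHD ⇒ U = (28/81, 43/162)
through X parallel to UV: direction (-82/81, 227/162); meets EU at Y = (41/81, -49/648)
Y = E + t·(U−E) with t = 32/19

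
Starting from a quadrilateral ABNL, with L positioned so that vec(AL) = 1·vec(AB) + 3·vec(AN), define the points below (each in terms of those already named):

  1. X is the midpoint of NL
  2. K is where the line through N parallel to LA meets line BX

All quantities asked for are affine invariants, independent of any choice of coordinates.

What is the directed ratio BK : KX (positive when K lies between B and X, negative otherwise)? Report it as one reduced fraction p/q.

Choose coordinates A = (0, 0), B = (1, 0), N = (0, 1), L = (1, 3).
1. X is the midpoint of NL ⇒ X = (1/2, 2)
2. K is where the line through N parallel to LA meets line BX ⇒ K = (3/7, 16/7)
K = B + t·(X−B) with t = 8/7, so BK:KX = t:(1−t) = 8/7:-1/7

BK:KX = -8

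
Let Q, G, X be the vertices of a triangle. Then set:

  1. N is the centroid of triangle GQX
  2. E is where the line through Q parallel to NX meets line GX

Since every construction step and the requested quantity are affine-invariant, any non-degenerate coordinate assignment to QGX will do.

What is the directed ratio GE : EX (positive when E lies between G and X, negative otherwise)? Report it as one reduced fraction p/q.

GE:EX = -2

Set Q = (0, 0), G = (1, 0), X = (0, 1); any affine frame gives the same invariant.
1. N is the centroid of triangle GQX ⇒ N = (1/3, 1/3)
2. E is where the line through Q parallel to NX meets line GX ⇒ E = (-1, 2)
E = G + t·(X−G) with t = 2, so GE:EX = t:(1−t) = 2:-1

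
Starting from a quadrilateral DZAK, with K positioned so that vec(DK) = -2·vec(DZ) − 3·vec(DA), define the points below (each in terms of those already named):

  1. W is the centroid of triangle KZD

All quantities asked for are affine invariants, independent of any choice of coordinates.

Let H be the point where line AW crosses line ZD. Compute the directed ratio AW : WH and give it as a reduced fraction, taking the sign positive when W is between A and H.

AW:WH = -2

Set D = (0, 0), Z = (1, 0), A = (0, 1), K = (-2, -3); any affine frame gives the same invariant.
1. W is the centroid of triangle KZD ⇒ W = (-1/3, -1)
line AW meets ZD at H = (-1/6, 0)
W = A + t·(H−A) with t = 2, so AW:WH = 2:-1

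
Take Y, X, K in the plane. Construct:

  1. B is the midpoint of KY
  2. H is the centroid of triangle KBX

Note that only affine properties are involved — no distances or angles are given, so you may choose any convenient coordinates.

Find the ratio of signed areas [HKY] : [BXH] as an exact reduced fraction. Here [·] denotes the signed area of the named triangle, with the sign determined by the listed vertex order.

Assign Y = (0, 0), X = (1, 0), K = (0, 1) — the answer is frame-independent, so this choice is without loss of generality.
1. B is the midpoint of KY ⇒ B = (0, 1/2)
2. H is the centroid of triangle KBX ⇒ H = (1/3, 1/2)
2·[HKY] = 1/3, 2·[BXH] = 1/6
[HKY]:[BXH] = 1/3:1/6 = 2

[HKY]:[BXH] = 2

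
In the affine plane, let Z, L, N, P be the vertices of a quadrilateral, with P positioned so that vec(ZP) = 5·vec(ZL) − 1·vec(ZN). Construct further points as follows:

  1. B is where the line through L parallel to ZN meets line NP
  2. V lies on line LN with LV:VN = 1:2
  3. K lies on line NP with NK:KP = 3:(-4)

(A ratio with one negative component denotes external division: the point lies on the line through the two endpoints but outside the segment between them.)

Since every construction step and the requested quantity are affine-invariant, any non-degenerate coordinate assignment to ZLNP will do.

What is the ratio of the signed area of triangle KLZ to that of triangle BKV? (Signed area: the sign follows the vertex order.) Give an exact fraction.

Set Z = (0, 0), L = (1, 0), N = (0, 1), P = (5, -1); any affine frame gives the same invariant.
1. B is where the line through L parallel to ZN meets line NP ⇒ B = (1, 3/5)
2. V lies on line LN with LV:VN = 1:2 ⇒ V = (2/3, 1/3)
3. K lies on line NP with NK:KP = 3:(-4) ⇒ K = (-15, 7)
2·[KLZ] = -7, 2·[BKV] = 32/5
[KLZ]:[BKV] = -7:32/5 = -35/32

[KLZ]:[BKV] = -35/32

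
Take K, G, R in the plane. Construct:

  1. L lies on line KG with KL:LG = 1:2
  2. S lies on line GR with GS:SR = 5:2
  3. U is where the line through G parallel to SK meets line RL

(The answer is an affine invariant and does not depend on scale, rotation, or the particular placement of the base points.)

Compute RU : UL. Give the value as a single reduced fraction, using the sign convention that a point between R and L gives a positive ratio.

Set K = (0, 0), G = (1, 0), R = (0, 1); any affine frame gives the same invariant.
1. L lies on line KG with KL:LG = 1:2 ⇒ L = (1/3, 0)
2. S lies on line GR with GS:SR = 5:2 ⇒ S = (2/7, 5/7)
3. U is where the line through G parallel to SK meets line RL ⇒ U = (7/11, -10/11)
U = R + t·(L−R) with t = 21/11, so RU:UL = t:(1−t) = 21/11:-10/11

RU:UL = -21/10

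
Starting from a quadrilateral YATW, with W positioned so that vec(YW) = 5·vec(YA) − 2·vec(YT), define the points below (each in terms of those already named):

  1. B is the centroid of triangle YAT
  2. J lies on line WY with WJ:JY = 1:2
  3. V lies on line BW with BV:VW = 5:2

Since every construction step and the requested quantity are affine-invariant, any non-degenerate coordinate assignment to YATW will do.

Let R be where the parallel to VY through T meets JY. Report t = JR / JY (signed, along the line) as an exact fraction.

Work in coordinates with Y = (0, 0), A = (1, 0), T = (0, 1), W = (5, -2).
1. B is the centroid of triangle YAT ⇒ B = (1/3, 1/3)
2. J lies on line WY with WJ:JY = 1:2 ⇒ J = (10/3, -4/3)
3. V lies on line BW with BV:VW = 5:2 ⇒ V = (11/3, -4/3)
through T parallel to VY: direction (-11/3, 4/3); meets JY at R = (-55/2, 11)
R = J + t·(Y−J) with t = 37/4

t = 37/4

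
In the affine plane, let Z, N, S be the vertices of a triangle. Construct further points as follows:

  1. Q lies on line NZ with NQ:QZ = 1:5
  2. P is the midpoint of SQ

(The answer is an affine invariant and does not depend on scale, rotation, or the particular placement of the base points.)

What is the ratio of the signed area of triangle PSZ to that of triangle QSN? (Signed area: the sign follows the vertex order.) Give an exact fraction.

Choose coordinates Z = (0, 0), N = (1, 0), S = (0, 1).
1. Q lies on line NZ with NQ:QZ = 1:5 ⇒ Q = (5/6, 0)
2. P is the midpoint of SQ ⇒ P = (5/12, 1/2)
2·[PSZ] = 5/12, 2·[QSN] = -1/6
[PSZ]:[QSN] = 5/12:-1/6 = -5/2

[PSZ]:[QSN] = -5/2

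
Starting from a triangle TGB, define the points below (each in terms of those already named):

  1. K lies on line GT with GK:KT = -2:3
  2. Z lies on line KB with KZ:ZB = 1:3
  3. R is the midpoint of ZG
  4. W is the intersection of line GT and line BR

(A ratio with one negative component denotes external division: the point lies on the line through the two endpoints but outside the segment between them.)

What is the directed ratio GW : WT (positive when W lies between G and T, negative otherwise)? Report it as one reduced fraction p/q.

Assign T = (0, 0), G = (1, 0), B = (0, 1) — the answer is frame-independent, so this choice is without loss of generality.
1. K lies on line GT with GK:KT = -2:3 ⇒ K = (3, 0)
2. Z lies on line KB with KZ:ZB = 1:3 ⇒ Z = (9/4, 1/4)
3. R is the midpoint of ZG ⇒ R = (13/8, 1/8)
4. W is the intersection of line GT and line BR ⇒ W = (13/7, 0)
W = G + t·(T−G) with t = -6/7, so GW:WT = t:(1−t) = -6/7:13/7

GW:WT = -6/13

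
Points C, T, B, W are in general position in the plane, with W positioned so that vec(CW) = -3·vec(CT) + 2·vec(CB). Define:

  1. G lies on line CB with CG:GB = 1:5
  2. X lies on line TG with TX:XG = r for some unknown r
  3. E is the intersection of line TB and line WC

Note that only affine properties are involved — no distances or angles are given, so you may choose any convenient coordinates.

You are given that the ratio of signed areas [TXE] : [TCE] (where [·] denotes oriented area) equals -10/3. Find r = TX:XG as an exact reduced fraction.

Work in coordinates with C = (0, 0), T = (1, 0), B = (0, 1), W = (-3, 2).
1. G lies on line CB with CG:GB = 1:5 ⇒ G = (0, 1/6)
2. With TX:XG = r, write λ = r/(r+1) so X = T + λ·(G−T); X is affine-linear in λ
3. E is the intersection of line TB and line WC ⇒ E = (3, -2)
Every point depending on X is an affine combination of X and λ-independent points, so each such coordinate is linear in λ; the λ² term in each signed area is a multiple of (G−T)×(G−T) = 0, so 2·[TXE] and 2·[TCE] are each linear in λ. Evaluating at λ=0 and λ=1:
  2·[TXE] = 5/3·λ,   2·[TCE] = 2
So [TXE]:[TCE] = (5/3·λ) / (2). Setting this equal to -10/3:
  5/3·λ = -10/3·(2)  ⇒  λ = -4
Then r = λ/(1−λ) = (-4)/(5) = -4/5. Check: with r = -4/5, X = (5, -2/3) and [TXE]:[TCE] = -10/3 as required.

r = -4/5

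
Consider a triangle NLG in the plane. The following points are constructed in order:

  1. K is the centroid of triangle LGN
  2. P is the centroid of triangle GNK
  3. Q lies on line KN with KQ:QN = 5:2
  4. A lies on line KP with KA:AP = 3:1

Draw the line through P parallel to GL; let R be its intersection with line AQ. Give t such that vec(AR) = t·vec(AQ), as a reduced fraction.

Set N = (0, 0), L = (1, 0), G = (0, 1); any affine frame gives the same invariant.
1. K is the centroid of triangle LGN ⇒ K = (1/3, 1/3)
2. P is the centroid of triangle GNK ⇒ P = (1/9, 4/9)
3. Q lies on line KN with KQ:QN = 5:2 ⇒ Q = (2/21, 2/21)
4. A lies on line KP with KA:AP = 3:1 ⇒ A = (1/6, 5/12)
through P parallel to GL: direction (1, -1); meets AQ at R = (16/99, 13/33)
R = A + t·(Q−A) with t = 7/99

t = 7/99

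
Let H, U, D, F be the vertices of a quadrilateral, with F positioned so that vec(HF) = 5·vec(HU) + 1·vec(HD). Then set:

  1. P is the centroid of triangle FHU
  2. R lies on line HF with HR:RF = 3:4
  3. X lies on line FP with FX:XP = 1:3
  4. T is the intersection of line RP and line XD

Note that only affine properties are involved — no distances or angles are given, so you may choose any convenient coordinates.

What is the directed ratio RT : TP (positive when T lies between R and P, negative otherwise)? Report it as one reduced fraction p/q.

RT:TP = -29/35

Assign H = (0, 0), U = (1, 0), D = (0, 1), F = (5, 1) — the answer is frame-independent, so this choice is without loss of generality.
1. P is the centroid of triangle FHU ⇒ P = (2, 1/3)
2. R lies on line HF with HR:RF = 3:4 ⇒ R = (15/7, 3/7)
3. X lies on line FP with FX:XP = 1:3 ⇒ X = (17/4, 5/6)
4. T is the intersection of line RP and line XD ⇒ T = (17/6, 8/9)
T = R + t·(P−R) with t = -29/6, so RT:TP = t:(1−t) = -29/6:35/6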